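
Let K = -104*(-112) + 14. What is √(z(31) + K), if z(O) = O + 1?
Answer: √11694 ≈ 108.14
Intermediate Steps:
z(O) = 1 + O
K = 11662 (K = 11648 + 14 = 11662)
√(z(31) + K) = √((1 + 31) + 11662) = √(32 + 11662) = √11694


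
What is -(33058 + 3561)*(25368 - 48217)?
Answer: 836707531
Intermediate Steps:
-(33058 + 3561)*(25368 - 48217) = -36619*(-22849) = -1*(-836707531) = 836707531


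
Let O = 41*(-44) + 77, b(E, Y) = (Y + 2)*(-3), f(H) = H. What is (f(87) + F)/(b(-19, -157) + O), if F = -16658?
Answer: 16571/1262 ≈ 13.131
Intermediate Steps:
b(E, Y) = -6 - 3*Y (b(E, Y) = (2 + Y)*(-3) = -6 - 3*Y)
O = -1727 (O = -1804 + 77 = -1727)
(f(87) + F)/(b(-19, -157) + O) = (87 - 16658)/((-6 - 3*(-157)) - 1727) = -16571/((-6 + 471) - 1727) = -16571/(465 - 1727) = -16571/(-1262) = -16571*(-1/1262) = 16571/1262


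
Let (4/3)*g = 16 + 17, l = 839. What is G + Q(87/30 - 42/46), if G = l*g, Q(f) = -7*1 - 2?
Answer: 83025/4 ≈ 20756.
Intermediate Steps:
g = 99/4 (g = 3*(16 + 17)/4 = (¾)*33 = 99/4 ≈ 24.750)
Q(f) = -9 (Q(f) = -7 - 2 = -9)
G = 83061/4 (G = 839*(99/4) = 83061/4 ≈ 20765.)
G + Q(87/30 - 42/46) = 83061/4 - 9 = 83025/4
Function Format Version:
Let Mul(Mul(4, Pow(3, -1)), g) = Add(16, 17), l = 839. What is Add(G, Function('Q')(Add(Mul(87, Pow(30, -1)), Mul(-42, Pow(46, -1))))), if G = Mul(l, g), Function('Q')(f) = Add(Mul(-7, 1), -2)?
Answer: Rational(83025, 4) ≈ 20756.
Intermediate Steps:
g = Rational(99, 4) (g = Mul(Rational(3, 4), Add(16, 17)) = Mul(Rational(3, 4), 33) = Rational(99, 4) ≈ 24.750)
Function('Q')(f) = -9 (Function('Q')(f) = Add(-7, -2) = -9)
G = Rational(83061, 4) (G = Mul(839, Rational(99, 4)) = Rational(83061, 4) ≈ 20765.)
Add(G, Function('Q')(Add(Mul(87, Pow(30, -1)), Mul(-42, Pow(46, -1))))) = Add(Rational(83061, 4), -9) = Rational(83025, 4)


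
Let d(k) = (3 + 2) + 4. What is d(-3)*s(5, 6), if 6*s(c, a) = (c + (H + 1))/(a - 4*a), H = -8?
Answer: 1/6 ≈ 0.16667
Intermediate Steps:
s(c, a) = -(-7 + c)/(18*a) (s(c, a) = ((c + (-8 + 1))/(a - 4*a))/6 = ((c - 7)/((-3*a)))/6 = ((-7 + c)*(-1/(3*a)))/6 = (-(-7 + c)/(3*a))/6 = -(-7 + c)/(18*a))
d(k) = 9 (d(k) = 5 + 4 = 9)
d(-3)*s(5, 6) = 9*((1/18)*(7 - 1*5)/6) = 9*((1/18)*(1/6)*(7 - 5)) = 9*((1/18)*(1/6)*2) = 9*(1/54) = 1/6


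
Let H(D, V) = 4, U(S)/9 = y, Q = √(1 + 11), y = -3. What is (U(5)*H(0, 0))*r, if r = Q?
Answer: -216*√3 ≈ -374.12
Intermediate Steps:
Q = 2*√3 (Q = √12 = 2*√3 ≈ 3.4641)
r = 2*√3 ≈ 3.4641
U(S) = -27 (U(S) = 9*(-3) = -27)
(U(5)*H(0, 0))*r = (-27*4)*(2*√3) = -216*√3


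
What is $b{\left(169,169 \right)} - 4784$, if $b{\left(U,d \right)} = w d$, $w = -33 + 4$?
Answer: $-9685$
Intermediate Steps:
$w = -29$
$b{\left(U,d \right)} = - 29 d$
$b{\left(169,169 \right)} - 4784 = \left(-29\right) 169 - 4784 = -4901 - 4784 = -9685$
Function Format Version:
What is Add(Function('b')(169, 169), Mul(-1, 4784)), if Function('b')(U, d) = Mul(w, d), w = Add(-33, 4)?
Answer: -9685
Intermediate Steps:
w = -29
Function('b')(U, d) = Mul(-29, d)
Add(Function('b')(169, 169), Mul(-1, 4784)) = Add(Mul(-29, 169), Mul(-1, 4784)) = Add(-4901, -4784) = -9685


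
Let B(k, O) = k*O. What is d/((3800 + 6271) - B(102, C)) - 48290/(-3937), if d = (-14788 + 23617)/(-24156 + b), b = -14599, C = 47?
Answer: 3291919886459/268385467165 ≈ 12.266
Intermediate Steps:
B(k, O) = O*k
d = -8829/38755 (d = (-14788 + 23617)/(-24156 - 14599) = 8829/(-38755) = 8829*(-1/38755) = -8829/38755 ≈ -0.22782)
d/((3800 + 6271) - B(102, C)) - 48290/(-3937) = -8829/(38755*((3800 + 6271) - 47*102)) - 48290/(-3937) = -8829/(38755*(10071 - 1*4794)) - 48290*(-1/3937) = -8829/(38755*(10071 - 4794)) + 48290/3937 = -8829/38755/5277 + 48290/3937 = -8829/38755*1/5277 + 48290/3937 = -2943/68170045 + 48290/3937 = 3291919886459/268385467165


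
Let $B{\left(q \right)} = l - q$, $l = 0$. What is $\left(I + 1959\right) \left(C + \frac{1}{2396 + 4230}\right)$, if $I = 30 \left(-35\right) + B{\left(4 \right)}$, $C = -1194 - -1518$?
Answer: $\frac{1942876625}{6626} \approx 2.9322 \cdot 10^{5}$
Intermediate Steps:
$B{\left(q \right)} = - q$ ($B{\left(q \right)} = 0 - q = - q$)
$C = 324$ ($C = -1194 + 1518 = 324$)
$I = -1054$ ($I = 30 \left(-35\right) - 4 = -1050 - 4 = -1054$)
$\left(I + 1959\right) \left(C + \frac{1}{2396 + 4230}\right) = \left(-1054 + 1959\right) \left(324 + \frac{1}{2396 + 4230}\right) = 905 \left(324 + \frac{1}{6626}\right) = 905 \cdot \frac{2146825}{6626} = \frac{1942876625}{6626}$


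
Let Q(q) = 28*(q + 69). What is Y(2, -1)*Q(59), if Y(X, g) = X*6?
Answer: 43008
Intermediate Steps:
Y(X, g) = 6*X
Q(q) = 1932 + 28*q (Q(q) = 28*(69 + q) = 1932 + 28*q)
Y(2, -1)*Q(59) = (6*2)*(1932 + 28*59) = 12*(1932 + 1652) = 12*3584 = 43008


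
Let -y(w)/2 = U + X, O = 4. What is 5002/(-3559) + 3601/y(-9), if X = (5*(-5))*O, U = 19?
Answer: 12005635/576558 ≈ 20.823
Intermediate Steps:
X = -100 (X = (5*(-5))*4 = -25*4 = -100)
y(w) = 162 (y(w) = -2*(19 - 100) = -2*(-81) = 162)
5002/(-3559) + 3601/y(-9) = 5002/(-3559) + 3601/162 = 5002*(-1/3559) + 3601*(1/162) = -5002/3559 + 3601/162 = 12005635/576558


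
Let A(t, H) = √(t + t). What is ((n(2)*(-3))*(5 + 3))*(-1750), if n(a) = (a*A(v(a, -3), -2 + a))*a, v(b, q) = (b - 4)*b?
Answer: 336000*I*√2 ≈ 4.7518e+5*I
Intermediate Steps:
v(b, q) = b*(-4 + b) (v(b, q) = (-4 + b)*b = b*(-4 + b))
A(t, H) = √2*√t (A(t, H) = √(2*t) = √2*√t)
n(a) = √2*a²*√(a*(-4 + a)) (n(a) = (a*(√2*√(a*(-4 + a))))*a = (a*√2*√(a*(-4 + a)))*a = √2*a²*√(a*(-4 + a)))
((n(2)*(-3))*(5 + 3))*(-1750) = (((√2*2²*√(2*(-4 + 2)))*(-3))*(5 + 3))*(-1750) = (((√2*4*√(2*(-2)))*(-3))*8)*(-1750) = (((√2*4*√(-4))*(-3))*8)*(-1750) = (((√2*4*(2*I))*(-3))*8)*(-1750) = (((8*I*√2)*(-3))*8)*(-1750) = (-24*I*√2*8)*(-1750) = -192*I*√2*(-1750) = 336000*I*√2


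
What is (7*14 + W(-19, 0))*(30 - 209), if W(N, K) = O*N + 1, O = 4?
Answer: -4117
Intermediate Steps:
W(N, K) = 1 + 4*N (W(N, K) = 4*N + 1 = 1 + 4*N)
(7*14 + W(-19, 0))*(30 - 209) = (7*14 + (1 + 4*(-19)))*(30 - 209) = (98 + (1 - 76))*(-179) = (98 - 75)*(-179) = 23*(-179) = -4117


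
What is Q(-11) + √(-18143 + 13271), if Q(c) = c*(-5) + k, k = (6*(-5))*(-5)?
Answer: 205 + 2*I*√1218 ≈ 205.0 + 69.8*I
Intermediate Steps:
k = 150 (k = -30*(-5) = 150)
Q(c) = 150 - 5*c (Q(c) = c*(-5) + 150 = -5*c + 150 = 150 - 5*c)
Q(-11) + √(-18143 + 13271) = (150 - 5*(-11)) + √(-18143 + 13271) = (150 + 55) + √(-4872) = 205 + 2*I*√1218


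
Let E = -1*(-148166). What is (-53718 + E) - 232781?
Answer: -138333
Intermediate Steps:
E = 148166
(-53718 + E) - 232781 = (-53718 + 148166) - 232781 = 94448 - 232781 = -138333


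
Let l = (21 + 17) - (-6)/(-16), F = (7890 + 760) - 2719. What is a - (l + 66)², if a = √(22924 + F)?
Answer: -687241/64 + √28855 ≈ -10568.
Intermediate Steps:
F = 5931 (F = 8650 - 2719 = 5931)
l = 301/8 (l = 38 - (-6)*(-1)/16 = 38 - 1*3/8 = 38 - 3/8 = 301/8 ≈ 37.625)
a = √28855 (a = √(22924 + 5931) = √28855 ≈ 169.87)
a - (l + 66)² = √28855 - (301/8 + 66)² = √28855 - (829/8)² = √28855 - 1*687241/64 = √28855 - 687241/64 = -687241/64 + √28855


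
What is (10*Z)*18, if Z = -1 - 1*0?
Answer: -180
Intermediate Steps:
Z = -1 (Z = -1 + 0 = -1)
(10*Z)*18 = (10*(-1))*18 = -10*18 = -180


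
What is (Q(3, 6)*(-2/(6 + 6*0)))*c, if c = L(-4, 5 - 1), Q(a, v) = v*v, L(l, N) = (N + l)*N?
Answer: 0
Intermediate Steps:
L(l, N) = N*(N + l)
Q(a, v) = v**2
c = 0 (c = (5 - 1)*((5 - 1) - 4) = 4*(4 - 4) = 4*0 = 0)
(Q(3, 6)*(-2/(6 + 6*0)))*c = (6**2*(-2/(6 + 6*0)))*0 = (36*(-2/(6 + 0)))*0 = (36*(-2/6))*0 = (36*(-2*1/6))*0 = (36*(-1/3))*0 = -12*0 = 0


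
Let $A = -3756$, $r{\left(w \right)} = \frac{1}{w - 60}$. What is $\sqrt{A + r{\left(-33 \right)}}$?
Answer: $\frac{i \sqrt{32485737}}{93} \approx 61.286 i$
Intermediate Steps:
$r{\left(w \right)} = \frac{1}{-60 + w}$
$\sqrt{A + r{\left(-33 \right)}} = \sqrt{-3756 + \frac{1}{-60 - 33}} = \sqrt{-3756 + \frac{1}{-93}} = \sqrt{-3756 - \frac{1}{93}} = \sqrt{- \frac{349309}{93}} = \frac{i \sqrt{32485737}}{93}$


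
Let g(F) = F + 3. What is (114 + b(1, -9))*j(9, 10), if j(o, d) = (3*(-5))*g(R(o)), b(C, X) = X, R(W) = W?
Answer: -18900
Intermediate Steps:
g(F) = 3 + F
j(o, d) = -45 - 15*o (j(o, d) = (3*(-5))*(3 + o) = -15*(3 + o) = -45 - 15*o)
(114 + b(1, -9))*j(9, 10) = (114 - 9)*(-45 - 15*9) = 105*(-45 - 135) = 105*(-180) = -18900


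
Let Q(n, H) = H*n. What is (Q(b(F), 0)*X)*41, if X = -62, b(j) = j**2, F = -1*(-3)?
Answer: 0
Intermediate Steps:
F = 3
(Q(b(F), 0)*X)*41 = ((0*3**2)*(-62))*41 = ((0*9)*(-62))*41 = (0*(-62))*41 = 0*41 = 0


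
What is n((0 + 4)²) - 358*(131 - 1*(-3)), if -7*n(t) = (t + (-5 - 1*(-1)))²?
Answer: -335948/7 ≈ -47993.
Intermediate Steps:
n(t) = -(-4 + t)²/7 (n(t) = -(t + (-5 - 1*(-1)))²/7 = -(t + (-5 + 1))²/7 = -(t - 4)²/7 = -(-4 + t)²/7)
n((0 + 4)²) - 358*(131 - 1*(-3)) = -(-4 + (0 + 4)²)²/7 - 358*(131 - 1*(-3)) = -(-4 + 4²)²/7 - 358*(131 + 3) = -(-4 + 16)²/7 - 358*134 = -⅐*12² - 47972 = -⅐*144 - 47972 = -144/7 - 47972 = -335948/7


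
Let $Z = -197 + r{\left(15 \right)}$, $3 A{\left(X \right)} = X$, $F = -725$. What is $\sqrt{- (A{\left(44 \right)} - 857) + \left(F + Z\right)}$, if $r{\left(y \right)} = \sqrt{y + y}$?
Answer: $\frac{\sqrt{-717 + 9 \sqrt{30}}}{3} \approx 8.6133 i$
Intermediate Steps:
$A{\left(X \right)} = \frac{X}{3}$
$r{\left(y \right)} = \sqrt{2} \sqrt{y}$ ($r{\left(y \right)} = \sqrt{2 y} = \sqrt{2} \sqrt{y}$)
$Z = -197 + \sqrt{30}$ ($Z = -197 + \sqrt{2} \sqrt{15} = -197 + \sqrt{30} \approx -191.52$)
$\sqrt{- (A{\left(44 \right)} - 857) + \left(F + Z\right)} = \sqrt{- (\frac{1}{3} \cdot 44 - 857) - \left(922 - \sqrt{30}\right)} = \sqrt{- (\frac{44}{3} - 857) - \left(922 - \sqrt{30}\right)} = \sqrt{\left(-1\right) \left(- \frac{2527}{3}\right) - \left(922 - \sqrt{30}\right)} = \sqrt{\frac{2527}{3} - \left(922 - \sqrt{30}\right)} = \sqrt{- \frac{239}{3} + \sqrt{30}}$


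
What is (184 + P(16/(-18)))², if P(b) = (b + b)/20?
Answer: 68492176/2025 ≈ 33823.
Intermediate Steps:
P(b) = b/10 (P(b) = (2*b)*(1/20) = b/10)
(184 + P(16/(-18)))² = (184 + (16/(-18))/10)² = (184 + (16*(-1/18))/10)² = (184 + (⅒)*(-8/9))² = (184 - 4/45)² = (8276/45)² = 68492176/2025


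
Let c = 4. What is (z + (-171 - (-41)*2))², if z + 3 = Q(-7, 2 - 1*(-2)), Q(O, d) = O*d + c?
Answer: 13456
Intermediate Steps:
Q(O, d) = 4 + O*d (Q(O, d) = O*d + 4 = 4 + O*d)
z = -27 (z = -3 + (4 - 7*(2 - 1*(-2))) = -3 + (4 - 7*(2 + 2)) = -3 + (4 - 7*4) = -3 + (4 - 28) = -3 - 24 = -27)
(z + (-171 - (-41)*2))² = (-27 + (-171 - (-41)*2))² = (-27 + (-171 - 1*(-82)))² = (-27 + (-171 + 82))² = (-27 - 89)² = (-116)² = 13456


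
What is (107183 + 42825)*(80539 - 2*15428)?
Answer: 7452847464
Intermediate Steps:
(107183 + 42825)*(80539 - 2*15428) = 150008*(80539 - 30856) = 150008*49683 = 7452847464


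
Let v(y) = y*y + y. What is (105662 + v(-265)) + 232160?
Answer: 407782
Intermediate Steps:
v(y) = y + y² (v(y) = y² + y = y + y²)
(105662 + v(-265)) + 232160 = (105662 - 265*(1 - 265)) + 232160 = (105662 - 265*(-264)) + 232160 = (105662 + 69960) + 232160 = 175622 + 232160 = 407782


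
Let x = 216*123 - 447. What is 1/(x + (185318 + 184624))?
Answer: 1/396063 ≈ 2.5249e-6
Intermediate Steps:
x = 26121 (x = 26568 - 447 = 26121)
1/(x + (185318 + 184624)) = 1/(26121 + (185318 + 184624)) = 1/(26121 + 369942) = 1/396063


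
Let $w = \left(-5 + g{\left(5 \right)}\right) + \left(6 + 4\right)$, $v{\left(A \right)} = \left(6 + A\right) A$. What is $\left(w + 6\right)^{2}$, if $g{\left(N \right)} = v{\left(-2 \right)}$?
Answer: $9$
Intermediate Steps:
$v{\left(A \right)} = A \left(6 + A\right)$
$g{\left(N \right)} = -8$ ($g{\left(N \right)} = - 2 \left(6 - 2\right) = \left(-2\right) 4 = -8$)
$w = -3$ ($w = \left(-5 - 8\right) + \left(6 + 4\right) = -13 + 10 = -3$)
$\left(w + 6\right)^{2} = \left(-3 + 6\right)^{2} = 3^{2} = 9$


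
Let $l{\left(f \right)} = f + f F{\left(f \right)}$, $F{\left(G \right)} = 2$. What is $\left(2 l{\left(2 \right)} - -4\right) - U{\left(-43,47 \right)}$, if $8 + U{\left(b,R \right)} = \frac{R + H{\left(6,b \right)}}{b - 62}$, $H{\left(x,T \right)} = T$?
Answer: $\frac{2524}{105} \approx 24.038$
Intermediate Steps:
$U{\left(b,R \right)} = -8 + \frac{R + b}{-62 + b}$ ($U{\left(b,R \right)} = -8 + \frac{R + b}{b - 62} = -8 + \frac{R + b}{-62 + b}$)
$l{\left(f \right)} = 3 f$ ($l{\left(f \right)} = f + f 2 = f + 2 f = 3 f$)
$\left(2 l{\left(2 \right)} - -4\right) - U{\left(-43,47 \right)} = \left(2 \cdot 3 \cdot 2 - -4\right) - \frac{496 + 47 - -301}{-62 - 43} = \left(2 \cdot 6 + \left(-13 + 17\right)\right) - \frac{496 + 47 + 301}{-105} = \left(12 + 4\right) - \left(- \frac{1}{105}\right) 844 = 16 - - \frac{844}{105} = 16 + \frac{844}{105} = \frac{2524}{105}$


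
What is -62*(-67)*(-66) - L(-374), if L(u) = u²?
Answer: -414040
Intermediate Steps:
-62*(-67)*(-66) - L(-374) = -62*(-67)*(-66) - 1*(-374)² = 4154*(-66) - 1*139876 = -274164 - 139876 = -414040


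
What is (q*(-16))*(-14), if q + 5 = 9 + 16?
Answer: 4480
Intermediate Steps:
q = 20 (q = -5 + (9 + 16) = -5 + 25 = 20)
(q*(-16))*(-14) = (20*(-16))*(-14) = -320*(-14) = 4480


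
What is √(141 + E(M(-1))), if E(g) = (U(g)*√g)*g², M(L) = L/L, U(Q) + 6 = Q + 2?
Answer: √138 ≈ 11.747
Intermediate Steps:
U(Q) = -4 + Q (U(Q) = -6 + (Q + 2) = -6 + (2 + Q) = -4 + Q)
M(L) = 1
E(g) = g^(5/2)*(-4 + g) (E(g) = ((-4 + g)*√g)*g² = (√g*(-4 + g))*g² = g^(5/2)*(-4 + g))
√(141 + E(M(-1))) = √(141 + 1^(5/2)*(-4 + 1)) = √(141 + 1*(-3)) = √(141 - 3) = √138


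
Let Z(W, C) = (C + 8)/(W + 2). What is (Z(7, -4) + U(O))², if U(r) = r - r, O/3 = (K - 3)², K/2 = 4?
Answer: 16/81 ≈ 0.19753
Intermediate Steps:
K = 8 (K = 2*4 = 8)
Z(W, C) = (8 + C)/(2 + W)
O = 75 (O = 3*(8 - 3)² = 3*5² = 3*25 = 75)
U(r) = 0
(Z(7, -4) + U(O))² = ((8 - 4)/(2 + 7) + 0)² = (4/9 + 0)² = (4/9)² = 16/81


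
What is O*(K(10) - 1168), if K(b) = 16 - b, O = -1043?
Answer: 1211966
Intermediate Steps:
O*(K(10) - 1168) = -1043*((16 - 1*10) - 1168) = -1043*((16 - 10) - 1168) = -1043*(6 - 1168) = -1043*(-1162) = 1211966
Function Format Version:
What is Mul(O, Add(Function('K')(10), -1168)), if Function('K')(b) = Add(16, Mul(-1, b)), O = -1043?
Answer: 1211966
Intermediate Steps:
Mul(O, Add(Function('K')(10), -1168)) = Mul(-1043, Add(Add(16, Mul(-1, 10)), -1168)) = Mul(-1043, Add(Add(16, -10), -1168)) = Mul(-1043, Add(6, -1168)) = Mul(-1043, -1162) = 1211966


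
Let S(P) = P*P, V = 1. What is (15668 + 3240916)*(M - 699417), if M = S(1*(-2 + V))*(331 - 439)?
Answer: -2278061922600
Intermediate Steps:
S(P) = P²
M = -108 (M = (1*(-2 + 1))²*(331 - 439) = (1*(-1))²*(-108) = (-1)²*(-108) = 1*(-108) = -108)
(15668 + 3240916)*(M - 699417) = (15668 + 3240916)*(-108 - 699417) = 3256584*(-699525) = -2278061922600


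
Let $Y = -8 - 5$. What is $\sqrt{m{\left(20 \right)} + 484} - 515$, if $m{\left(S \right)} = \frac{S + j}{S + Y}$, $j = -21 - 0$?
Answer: $-515 + \frac{\sqrt{23709}}{7} \approx -493.0$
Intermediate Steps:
$Y = -13$
$j = -21$ ($j = -21 + 0 = -21$)
$m{\left(S \right)} = \frac{-21 + S}{-13 + S}$ ($m{\left(S \right)} = \frac{S - 21}{S - 13} = \frac{-21 + S}{-13 + S}$)
$\sqrt{m{\left(20 \right)} + 484} - 515 = \sqrt{\frac{-21 + 20}{-13 + 20} + 484} - 515 = \sqrt{\frac{1}{7} \left(-1\right) + 484} - 515 = \sqrt{- \frac{1}{7} + 484} - 515 = \sqrt{\frac{3387}{7}} - 515 = \frac{\sqrt{23709}}{7} - 515 = -515 + \frac{\sqrt{23709}}{7}$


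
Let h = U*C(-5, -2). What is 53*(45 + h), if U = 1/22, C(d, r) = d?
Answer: 52205/22 ≈ 2373.0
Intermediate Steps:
U = 1/22 ≈ 0.045455
h = -5/22 (h = (1/22)*(-5) = -5/22 ≈ -0.22727)
53*(45 + h) = 53*(45 - 5/22) = 53*(985/22) = 52205/22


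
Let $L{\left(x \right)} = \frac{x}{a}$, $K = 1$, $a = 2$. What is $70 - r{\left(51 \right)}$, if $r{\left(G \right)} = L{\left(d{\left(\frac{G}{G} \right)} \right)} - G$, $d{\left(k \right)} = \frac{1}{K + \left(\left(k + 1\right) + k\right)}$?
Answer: $\frac{967}{8} \approx 120.88$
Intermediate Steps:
$d{\left(k \right)} = \frac{1}{2 + 2 k}$ ($d{\left(k \right)} = \frac{1}{1 + \left(\left(k + 1\right) + k\right)} = \frac{1}{1 + \left(\left(1 + k\right) + k\right)} = \frac{1}{1 + \left(1 + 2 k\right)} = \frac{1}{2 + 2 k}$)
$L{\left(x \right)} = \frac{x}{2}$
$r{\left(G \right)} = \frac{1}{8} - G$ ($r{\left(G \right)} = \frac{\frac{1}{2} \frac{1}{1 + \frac{G}{G}}}{2} - G = \frac{\frac{1}{2} \frac{1}{1 + 1}}{2} - G = \frac{\frac{1}{2} \cdot \frac{1}{2}}{2} - G = \frac{1}{2} \cdot \frac{1}{4} - G = \frac{1}{8} - G$)
$70 - r{\left(51 \right)} = 70 - \left(\frac{1}{8} - 51\right) = 70 - - \frac{407}{8} = 70 + \frac{407}{8} = \frac{967}{8}$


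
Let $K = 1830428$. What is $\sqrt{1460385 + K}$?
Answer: $\sqrt{3290813} \approx 1814.1$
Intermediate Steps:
$\sqrt{1460385 + K} = \sqrt{1460385 + 1830428} = \sqrt{3290813}$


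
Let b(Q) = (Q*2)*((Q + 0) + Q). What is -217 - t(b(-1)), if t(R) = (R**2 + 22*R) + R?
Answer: -325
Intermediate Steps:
b(Q) = 4*Q**2 (b(Q) = (2*Q)*(Q + Q) = (2*Q)*(2*Q) = 4*Q**2)
t(R) = R**2 + 23*R
-217 - t(b(-1)) = -217 - 4*(-1)**2*(23 + 4*(-1)**2) = -217 - 4*1*(23 + 4*1) = -217 - 4*(23 + 4) = -217 - 4*27 = -217 - 1*108 = -217 - 108 = -325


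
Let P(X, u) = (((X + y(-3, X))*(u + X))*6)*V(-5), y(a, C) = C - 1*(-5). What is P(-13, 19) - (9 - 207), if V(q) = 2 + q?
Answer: 2466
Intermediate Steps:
y(a, C) = 5 + C (y(a, C) = C + 5 = 5 + C)
P(X, u) = -18*(5 + 2*X)*(X + u) (P(X, u) = (((X + (5 + X))*(u + X))*6)*(2 - 5) = (((5 + 2*X)*(X + u))*6)*(-3) = (6*(5 + 2*X)*(X + u))*(-3) = -18*(5 + 2*X)*(X + u))
P(-13, 19) - (9 - 207) = (-90*(-13) - 90*19 - 36*(-13)**2 - 36*(-13)*19) - (9 - 207) = (1170 - 1710 - 36*169 + 8892) - 1*(-198) = (1170 - 1710 - 6084 + 8892) + 198 = 2268 + 198 = 2466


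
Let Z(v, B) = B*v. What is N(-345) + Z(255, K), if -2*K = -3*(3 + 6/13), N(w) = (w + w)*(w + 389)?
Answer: -754935/26 ≈ -29036.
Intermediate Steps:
N(w) = 2*w*(389 + w) (N(w) = (2*w)*(389 + w) = 2*w*(389 + w))
K = 135/26 (K = -(-3)*(3 + 6/13)/2 = -(-3)*45/(2*13) = -½*(-135/13) = 135/26 ≈ 5.1923)
N(-345) + Z(255, K) = 2*(-345)*(389 - 345) + (135/26)*255 = 2*(-345)*44 + 34425/26 = -30360 + 34425/26 = -754935/26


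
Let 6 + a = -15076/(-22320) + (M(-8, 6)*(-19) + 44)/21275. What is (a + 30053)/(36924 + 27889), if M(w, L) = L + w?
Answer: 713419044907/1538848577700 ≈ 0.46361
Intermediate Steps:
a = -126328793/23742900 (a = -6 + (-15076/(-22320) + ((6 - 8)*(-19) + 44)/21275) = -6 + (-15076*(-1/22320) + (-2*(-19) + 44)*(1/21275)) = -6 + (3769/5580 + (38 + 44)*(1/21275)) = -6 + (3769/5580 + 82*(1/21275)) = -6 + (3769/5580 + 82/21275) = -6 + 16128607/23742900 = -126328793/23742900 ≈ -5.3207)
(a + 30053)/(36924 + 27889) = (-126328793/23742900 + 30053)/(36924 + 27889) = (713419044907/23742900)/64813 = (713419044907/23742900)*(1/64813) = 713419044907/1538848577700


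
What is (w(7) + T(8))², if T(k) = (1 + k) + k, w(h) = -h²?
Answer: 1024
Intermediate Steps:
T(k) = 1 + 2*k
(w(7) + T(8))² = (-1*7² + (1 + 2*8))² = (-1*49 + (1 + 16))² = (-49 + 17)² = (-32)² = 1024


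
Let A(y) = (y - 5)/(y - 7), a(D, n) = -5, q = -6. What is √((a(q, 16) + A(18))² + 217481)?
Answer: √26316965/11 ≈ 466.36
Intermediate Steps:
A(y) = (-5 + y)/(-7 + y)
√((a(q, 16) + A(18))² + 217481) = √((-5 + (-5 + 18)/(-7 + 18))² + 217481) = √((-5 + 13/11)² + 217481) = √((-42/11)² + 217481) = √(1764/121 + 217481) = √(26316965/121) = √26316965/11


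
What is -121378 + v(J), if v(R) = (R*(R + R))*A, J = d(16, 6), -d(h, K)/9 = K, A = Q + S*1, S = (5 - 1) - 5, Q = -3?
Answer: -144706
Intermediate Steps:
S = -1 (S = 4 - 5 = -1)
A = -4 (A = -3 - 1*1 = -3 - 1 = -4)
d(h, K) = -9*K
J = -54 (J = -9*6 = -54)
v(R) = -8*R² (v(R) = (R*(R + R))*(-4) = (R*(2*R))*(-4) = (2*R²)*(-4) = -8*R²)
-121378 + v(J) = -121378 - 8*(-54)² = -121378 - 8*2916 = -121378 - 23328 = -144706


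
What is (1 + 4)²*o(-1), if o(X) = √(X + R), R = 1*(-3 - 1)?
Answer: 25*I*√5 ≈ 55.902*I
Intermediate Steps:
R = -4 (R = 1*(-4) = -4)
o(X) = √(-4 + X) (o(X) = √(X - 4) = √(-4 + X))
(1 + 4)²*o(-1) = (1 + 4)²*√(-4 - 1) = 5²*√(-5) = 25*(I*√5) = 25*I*√5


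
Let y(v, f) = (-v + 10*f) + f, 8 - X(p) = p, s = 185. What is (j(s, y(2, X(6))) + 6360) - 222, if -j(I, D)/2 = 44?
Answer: 6050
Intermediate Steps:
X(p) = 8 - p
y(v, f) = -v + 11*f
j(I, D) = -88 (j(I, D) = -2*44 = -88)
(j(s, y(2, X(6))) + 6360) - 222 = (-88 + 6360) - 222 = 6272 - 222 = 6050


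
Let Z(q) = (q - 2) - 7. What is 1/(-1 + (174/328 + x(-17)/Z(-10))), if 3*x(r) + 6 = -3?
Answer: -3116/971 ≈ -3.2091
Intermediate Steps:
Z(q) = -9 + q (Z(q) = (-2 + q) - 7 = -9 + q)
x(r) = -3 (x(r) = -2 + (⅓)*(-3) = -2 - 1 = -3)
1/(-1 + (174/328 + x(-17)/Z(-10))) = 1/(-1 + (174/328 - 3/(-9 - 10))) = 1/(-1 + (174*(1/328) - 3/(-19))) = 1/(-1 + (87/164 - 3*(-1/19))) = 1/(-1 + (87/164 + 3/19)) = 1/(-1 + 2145/3116) = 1/(-971/3116) = -3116/971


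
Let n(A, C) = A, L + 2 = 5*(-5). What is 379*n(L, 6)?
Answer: -10233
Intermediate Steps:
L = -27 (L = -2 + 5*(-5) = -2 - 25 = -27)
379*n(L, 6) = 379*(-27) = -10233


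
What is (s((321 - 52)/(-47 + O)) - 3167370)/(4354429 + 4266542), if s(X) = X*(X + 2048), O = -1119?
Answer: -4306859178751/11720692848876 ≈ -0.36746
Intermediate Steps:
s(X) = X*(2048 + X)
(s((321 - 52)/(-47 + O)) - 3167370)/(4354429 + 4266542) = (((321 - 52)/(-47 - 1119))*(2048 + (321 - 52)/(-47 - 1119)) - 3167370)/(4354429 + 4266542) = ((269/(-1166))*(2048 + 269/(-1166)) - 3167370)/8620971 = ((269*(-1/1166))*(2048 + 269*(-1/1166)) - 3167370)*(1/8620971) = (-269*(2048 - 269/1166)/1166 - 3167370)*(1/8620971) = (-269/1166*2387699/1166 - 3167370)*(1/8620971) = (-642291031/1359556 - 3167370)*(1/8620971) = -4306859178751/1359556*1/8620971 = -4306859178751/11720692848876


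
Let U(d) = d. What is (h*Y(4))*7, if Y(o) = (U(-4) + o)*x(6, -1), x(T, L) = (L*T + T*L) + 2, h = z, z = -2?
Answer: 0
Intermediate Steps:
h = -2
x(T, L) = 2 + 2*L*T (x(T, L) = (L*T + L*T) + 2 = 2*L*T + 2 = 2 + 2*L*T)
Y(o) = 40 - 10*o (Y(o) = (-4 + o)*(2 + 2*(-1)*6) = (-4 + o)*(2 - 12) = (-4 + o)*(-10) = 40 - 10*o)
(h*Y(4))*7 = -2*(40 - 10*4)*7 = -2*(40 - 40)*7 = -2*0*7 = 0*7 = 0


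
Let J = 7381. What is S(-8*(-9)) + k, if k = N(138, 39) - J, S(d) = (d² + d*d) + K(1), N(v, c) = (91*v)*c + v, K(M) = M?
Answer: 492888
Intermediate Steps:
N(v, c) = v + 91*c*v (N(v, c) = 91*c*v + v = v + 91*c*v)
S(d) = 1 + 2*d² (S(d) = (d² + d*d) + 1 = (d² + d²) + 1 = 2*d² + 1 = 1 + 2*d²)
k = 482519 (k = 138*(1 + 91*39) - 1*7381 = 138*(1 + 3549) - 7381 = 138*3550 - 7381 = 489900 - 7381 = 482519)
S(-8*(-9)) + k = (1 + 2*(-8*(-9))²) + 482519 = (1 + 2*72²) + 482519 = (1 + 2*5184) + 482519 = (1 + 10368) + 482519 = 10369 + 482519 = 492888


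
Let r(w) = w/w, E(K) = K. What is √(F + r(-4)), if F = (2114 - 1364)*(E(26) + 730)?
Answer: √567001 ≈ 752.99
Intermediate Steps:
r(w) = 1
F = 567000 (F = (2114 - 1364)*(26 + 730) = 750*756 = 567000)
√(F + r(-4)) = √(567000 + 1) = √567001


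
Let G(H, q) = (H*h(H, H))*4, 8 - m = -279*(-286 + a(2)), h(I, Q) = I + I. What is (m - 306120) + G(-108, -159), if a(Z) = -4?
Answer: -293710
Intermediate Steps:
h(I, Q) = 2*I
m = -80902 (m = 8 - (-279)*(-286 - 4) = 8 - (-279)*(-290) = 8 - 1*80910 = 8 - 80910 = -80902)
G(H, q) = 8*H**2 (G(H, q) = (H*(2*H))*4 = (2*H**2)*4 = 8*H**2)
(m - 306120) + G(-108, -159) = (-80902 - 306120) + 8*(-108)**2 = -387022 + 8*11664 = -387022 + 93312 = -293710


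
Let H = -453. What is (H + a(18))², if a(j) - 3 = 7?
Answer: 196249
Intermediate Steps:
a(j) = 10 (a(j) = 3 + 7 = 10)
(H + a(18))² = (-453 + 10)² = (-443)² = 196249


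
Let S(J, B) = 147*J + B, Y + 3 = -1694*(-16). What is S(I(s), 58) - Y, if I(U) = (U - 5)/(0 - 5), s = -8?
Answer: -133304/5 ≈ -26661.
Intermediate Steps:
Y = 27101 (Y = -3 - 1694*(-16) = -3 + 27104 = 27101)
I(U) = 1 - U/5 (I(U) = (-5 + U)/(-5) = (-5 + U)*(-1/5) = 1 - U/5)
S(J, B) = B + 147*J
S(I(s), 58) - Y = (58 + 147*(1 - 1/5*(-8))) - 1*27101 = (58 + 147*(1 + 8/5)) - 27101 = (58 + 147*(13/5)) - 27101 = (58 + 1911/5) - 27101 = 2201/5 - 27101 = -133304/5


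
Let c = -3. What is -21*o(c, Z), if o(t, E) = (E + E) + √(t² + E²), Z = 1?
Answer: -42 - 21*√10 ≈ -108.41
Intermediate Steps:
o(t, E) = √(E² + t²) + 2*E (o(t, E) = 2*E + √(E² + t²) = √(E² + t²) + 2*E)
-21*o(c, Z) = -21*(√(1² + (-3)²) + 2*1) = -21*(√(1 + 9) + 2) = -21*(√10 + 2) = -21*(2 + √10) = -42 - 21*√10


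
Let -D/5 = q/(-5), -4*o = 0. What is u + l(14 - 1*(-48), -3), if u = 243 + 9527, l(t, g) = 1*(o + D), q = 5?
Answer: 9775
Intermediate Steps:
o = 0 (o = -¼*0 = 0)
D = 5 (D = -25/(-5) = -25*(-1)/5 = -5*(-1) = 5)
l(t, g) = 5 (l(t, g) = 1*(0 + 5) = 1*5 = 5)
u = 9770
u + l(14 - 1*(-48), -3) = 9770 + 5 = 9775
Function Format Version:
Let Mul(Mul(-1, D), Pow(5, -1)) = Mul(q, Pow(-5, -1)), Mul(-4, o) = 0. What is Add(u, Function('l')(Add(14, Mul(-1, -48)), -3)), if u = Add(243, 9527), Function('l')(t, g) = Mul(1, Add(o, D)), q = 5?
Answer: 9775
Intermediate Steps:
o = 0 (o = Mul(Rational(-1, 4), 0) = 0)
D = 5 (D = Mul(-5, Mul(5, Pow(-5, -1))) = Mul(-5, Mul(5, Rational(-1, 5))) = Mul(-5, -1) = 5)
Function('l')(t, g) = 5 (Function('l')(t, g) = Mul(1, Add(0, 5)) = Mul(1, 5) = 5)
u = 9770
Add(u, Function('l')(Add(14, Mul(-1, -48)), -3)) = Add(9770, 5) = 9775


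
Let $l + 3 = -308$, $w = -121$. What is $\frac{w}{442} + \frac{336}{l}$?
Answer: $- \frac{186143}{137462} \approx -1.3541$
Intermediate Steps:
$l = -311$ ($l = -3 - 308 = -311$)
$\frac{w}{442} + \frac{336}{l} = - \frac{121}{442} + \frac{336}{-311} = \left(-121\right) \frac{1}{442} + 336 \left(- \frac{1}{311}\right) = - \frac{121}{442} - \frac{336}{311} = - \frac{186143}{137462}$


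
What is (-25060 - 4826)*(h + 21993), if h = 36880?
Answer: -1759478478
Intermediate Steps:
(-25060 - 4826)*(h + 21993) = (-25060 - 4826)*(36880 + 21993) = -29886*58873 = -1759478478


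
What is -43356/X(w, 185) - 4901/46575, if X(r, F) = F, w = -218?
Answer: -404042477/1723275 ≈ -234.46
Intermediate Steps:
-43356/X(w, 185) - 4901/46575 = -43356/185 - 4901/46575 = -404042477/1723275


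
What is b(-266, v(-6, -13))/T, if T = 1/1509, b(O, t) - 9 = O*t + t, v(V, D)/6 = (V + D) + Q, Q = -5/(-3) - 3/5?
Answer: 43041207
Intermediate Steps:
Q = 16/15 (Q = -5*(-1/3) - 3*1/5 = 5/3 - 3/5 = 16/15 ≈ 1.0667)
v(V, D) = 32/5 + 6*D + 6*V (v(V, D) = 6*((V + D) + 16/15) = 6*((D + V) + 16/15) = 6*(16/15 + D + V) = 32/5 + 6*D + 6*V)
b(O, t) = 9 + t + O*t (b(O, t) = 9 + (O*t + t) = 9 + (t + O*t) = 9 + t + O*t)
T = 1/1509 ≈ 0.00066269
b(-266, v(-6, -13))/T = (9 + (32/5 + 6*(-13) + 6*(-6)) - 266*(32/5 + 6*(-13) + 6*(-6)))/(1/1509) = (9 + (32/5 - 78 - 36) - 266*(32/5 - 78 - 36))*1509 = (9 - 538/5 - 266*(-538/5))*1509 = (9 - 538/5 + 143108/5)*1509 = 28523*1509 = 43041207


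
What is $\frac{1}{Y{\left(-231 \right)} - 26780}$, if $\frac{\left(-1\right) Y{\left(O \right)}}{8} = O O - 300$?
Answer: $- \frac{1}{451268} \approx -2.216 \cdot 10^{-6}$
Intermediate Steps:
$Y{\left(O \right)} = 2400 - 8 O^{2}$ ($Y{\left(O \right)} = - 8 \left(O O - 300\right) = - 8 \left(O^{2} - 300\right) = - 8 \left(-300 + O^{2}\right) = 2400 - 8 O^{2}$)
$\frac{1}{Y{\left(-231 \right)} - 26780} = \frac{1}{\left(2400 - 8 \left(-231\right)^{2}\right) - 26780} = \frac{1}{\left(2400 - 426888\right) - 26780} = \frac{1}{-424488 - 26780} = \frac{1}{-451268} = - \frac{1}{451268}$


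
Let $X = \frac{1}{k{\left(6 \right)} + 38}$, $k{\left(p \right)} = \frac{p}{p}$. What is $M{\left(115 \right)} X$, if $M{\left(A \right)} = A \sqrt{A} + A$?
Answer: $\frac{115}{39} + \frac{115 \sqrt{115}}{39} \approx 34.57$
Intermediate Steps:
$k{\left(p \right)} = 1$
$M{\left(A \right)} = A + A^{\frac{3}{2}}$ ($M{\left(A \right)} = A^{\frac{3}{2}} + A = A + A^{\frac{3}{2}}$)
$X = \frac{1}{39}$ ($X = \frac{1}{1 + 38} = \frac{1}{39} \approx 0.025641$)
$M{\left(115 \right)} X = \left(115 + 115^{\frac{3}{2}}\right) \frac{1}{39} = \left(115 + 115 \sqrt{115}\right) \frac{1}{39} = \frac{115}{39} + \frac{115 \sqrt{115}}{39}$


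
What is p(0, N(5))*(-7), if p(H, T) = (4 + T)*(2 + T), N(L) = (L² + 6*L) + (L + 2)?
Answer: -29568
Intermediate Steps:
N(L) = 2 + L² + 7*L (N(L) = (L² + 6*L) + (2 + L) = 2 + L² + 7*L)
p(H, T) = (2 + T)*(4 + T)
p(0, N(5))*(-7) = (8 + (2 + 5² + 7*5)² + 6*(2 + 5² + 7*5))*(-7) = (8 + (2 + 25 + 35)² + 6*(2 + 25 + 35))*(-7) = (8 + 62² + 6*62)*(-7) = (8 + 3844 + 372)*(-7) = 4224*(-7) = -29568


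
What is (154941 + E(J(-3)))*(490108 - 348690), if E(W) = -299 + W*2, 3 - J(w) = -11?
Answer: 21873122060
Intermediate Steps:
J(w) = 14 (J(w) = 3 - 1*(-11) = 3 + 11 = 14)
E(W) = -299 + 2*W
(154941 + E(J(-3)))*(490108 - 348690) = (154941 + (-299 + 2*14))*(490108 - 348690) = (154941 + (-299 + 28))*141418 = (154941 - 271)*141418 = 154670*141418 = 21873122060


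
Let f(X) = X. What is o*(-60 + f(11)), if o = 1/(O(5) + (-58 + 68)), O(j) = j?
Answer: -49/15 ≈ -3.2667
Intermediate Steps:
o = 1/15 (o = 1/(5 + (-58 + 68)) = 1/(5 + 10) = 1/15 ≈ 0.066667)
o*(-60 + f(11)) = (-60 + 11)/15 = (1/15)*(-49) = -49/15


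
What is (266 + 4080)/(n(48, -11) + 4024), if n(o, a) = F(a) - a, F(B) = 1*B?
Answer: 2173/2012 ≈ 1.0800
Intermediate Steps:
F(B) = B
n(o, a) = 0 (n(o, a) = a - a = 0)
(266 + 4080)/(n(48, -11) + 4024) = (266 + 4080)/(0 + 4024) = 4346/4024 = 4346*(1/4024) = 2173/2012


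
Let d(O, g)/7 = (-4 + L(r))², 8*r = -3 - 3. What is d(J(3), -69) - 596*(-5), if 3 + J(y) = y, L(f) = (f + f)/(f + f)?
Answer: 3043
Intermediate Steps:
r = -¾ (r = (-3 - 3)/8 = (⅛)*(-6) = -¾ ≈ -0.75000)
L(f) = 1 (L(f) = (2*f)/((2*f)) = (2*f)*(1/(2*f)) = 1)
J(y) = -3 + y
d(O, g) = 63 (d(O, g) = 7*(-4 + 1)² = 7*(-3)² = 7*9 = 63)
d(J(3), -69) - 596*(-5) = 63 - 596*(-5) = 63 - 1*(-2980) = 63 + 2980 = 3043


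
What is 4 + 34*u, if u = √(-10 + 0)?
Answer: 4 + 34*I*√10 ≈ 4.0 + 107.52*I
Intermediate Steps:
u = I*√10 (u = √(-10) = I*√10 ≈ 3.1623*I)
4 + 34*u = 4 + 34*(I*√10) = 4 + 34*I*√10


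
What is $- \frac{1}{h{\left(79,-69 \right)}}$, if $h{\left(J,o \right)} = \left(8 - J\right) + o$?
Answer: $\frac{1}{140} \approx 0.0071429$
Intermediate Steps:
$h{\left(J,o \right)} = 8 + o - J$
$- \frac{1}{h{\left(79,-69 \right)}} = - \frac{1}{8 - 69 - 79} = - \frac{1}{-140} = \left(-1\right) \left(- \frac{1}{140}\right) = \frac{1}{140}$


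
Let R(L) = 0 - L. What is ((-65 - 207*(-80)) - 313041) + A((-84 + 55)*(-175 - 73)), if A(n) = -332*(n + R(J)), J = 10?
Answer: -2680970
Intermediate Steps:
R(L) = -L
A(n) = 3320 - 332*n (A(n) = -332*(n - 1*10) = -332*(n - 10) = -332*(-10 + n) = 3320 - 332*n)
((-65 - 207*(-80)) - 313041) + A((-84 + 55)*(-175 - 73)) = ((-65 - 207*(-80)) - 313041) + (3320 - 332*(-84 + 55)*(-175 - 73)) = ((-65 + 16560) - 313041) + (3320 - (-9628)*(-248)) = (16495 - 313041) + (3320 - 332*7192) = -296546 + (3320 - 2387744) = -296546 - 2384424 = -2680970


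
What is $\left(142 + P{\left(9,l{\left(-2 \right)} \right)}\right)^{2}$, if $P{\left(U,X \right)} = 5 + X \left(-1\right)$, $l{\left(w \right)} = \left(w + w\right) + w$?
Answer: $23409$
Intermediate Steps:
$l{\left(w \right)} = 3 w$ ($l{\left(w \right)} = 2 w + w = 3 w$)
$P{\left(U,X \right)} = 5 - X$
$\left(142 + P{\left(9,l{\left(-2 \right)} \right)}\right)^{2} = \left(142 - \left(-5 + 3 \left(-2\right)\right)\right)^{2} = \left(142 + \left(5 - -6\right)\right)^{2} = \left(142 + \left(5 + 6\right)\right)^{2} = \left(142 + 11\right)^{2} = 153^{2} = 23409$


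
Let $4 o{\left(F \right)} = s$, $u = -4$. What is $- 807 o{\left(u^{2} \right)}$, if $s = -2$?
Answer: $\frac{807}{2} \approx 403.5$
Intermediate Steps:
$o{\left(F \right)} = - \frac{1}{2}$ ($o{\left(F \right)} = \frac{1}{4} \left(-2\right) = - \frac{1}{2}$)
$- 807 o{\left(u^{2} \right)} = \left(-807\right) \left(- \frac{1}{2}\right) = \frac{807}{2}$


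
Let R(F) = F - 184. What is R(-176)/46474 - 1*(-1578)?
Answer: 36667806/23237 ≈ 1578.0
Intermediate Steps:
R(F) = -184 + F
R(-176)/46474 - 1*(-1578) = (-184 - 176)/46474 - 1*(-1578) = -360*1/46474 + 1578 = -180/23237 + 1578 = 36667806/23237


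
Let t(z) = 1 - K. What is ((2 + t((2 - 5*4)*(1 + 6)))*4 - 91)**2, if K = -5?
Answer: 3481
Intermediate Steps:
t(z) = 6 (t(z) = 1 - 1*(-5) = 1 + 5 = 6)
((2 + t((2 - 5*4)*(1 + 6)))*4 - 91)**2 = ((2 + 6)*4 - 91)**2 = (8*4 - 91)**2 = (32 - 91)**2 = (-59)**2 = 3481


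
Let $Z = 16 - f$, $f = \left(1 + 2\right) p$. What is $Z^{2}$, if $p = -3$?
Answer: $625$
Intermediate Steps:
$f = -9$ ($f = \left(1 + 2\right) \left(-3\right) = 3 \left(-3\right) = -9$)
$Z = 25$ ($Z = 16 - -9 = 16 + 9 = 25$)
$Z^{2} = 25^{2} = 625$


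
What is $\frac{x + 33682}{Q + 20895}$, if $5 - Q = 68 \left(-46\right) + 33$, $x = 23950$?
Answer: $\frac{57632}{23995} \approx 2.4018$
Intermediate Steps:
$Q = 3100$ ($Q = 5 - \left(68 \left(-46\right) + 33\right) = 5 - \left(-3128 + 33\right) = 5 - -3095 = 5 + 3095 = 3100$)
$\frac{x + 33682}{Q + 20895} = \frac{23950 + 33682}{3100 + 20895} = \frac{57632}{23995}$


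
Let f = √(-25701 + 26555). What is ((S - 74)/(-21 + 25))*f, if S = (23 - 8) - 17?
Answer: -19*√854 ≈ -555.24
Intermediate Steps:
S = -2 (S = 15 - 17 = -2)
f = √854 ≈ 29.223
((S - 74)/(-21 + 25))*f = ((-2 - 74)/(-21 + 25))*√854 = (-76/4)*√854 = (-76*¼)*√854 = -19*√854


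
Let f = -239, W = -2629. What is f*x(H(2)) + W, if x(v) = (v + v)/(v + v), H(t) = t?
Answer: -2868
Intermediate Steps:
x(v) = 1 (x(v) = (2*v)/((2*v)) = (2*v)*(1/(2*v)) = 1)
f*x(H(2)) + W = -239*1 - 2629 = -239 - 2629 = -2868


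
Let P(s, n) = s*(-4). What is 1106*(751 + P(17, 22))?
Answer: 755398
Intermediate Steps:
P(s, n) = -4*s
1106*(751 + P(17, 22)) = 1106*(751 - 4*17) = 1106*(751 - 68) = 1106*683 = 755398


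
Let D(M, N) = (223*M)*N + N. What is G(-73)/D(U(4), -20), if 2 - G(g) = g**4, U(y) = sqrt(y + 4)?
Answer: -28398239/7956620 + 6332807297*sqrt(2)/3978310 ≈ 2247.6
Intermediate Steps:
U(y) = sqrt(4 + y)
D(M, N) = N + 223*M*N (D(M, N) = 223*M*N + N = N + 223*M*N)
G(g) = 2 - g**4
G(-73)/D(U(4), -20) = (2 - 1*(-73)**4)/((-20*(1 + 223*sqrt(4 + 4)))) = (2 - 1*28398241)/((-20*(1 + 223*sqrt(8)))) = (2 - 28398241)/((-20*(1 + 223*(2*sqrt(2))))) = -28398239*(-1/(20*(1 + 446*sqrt(2)))) = -28398239/(-20 - 8920*sqrt(2))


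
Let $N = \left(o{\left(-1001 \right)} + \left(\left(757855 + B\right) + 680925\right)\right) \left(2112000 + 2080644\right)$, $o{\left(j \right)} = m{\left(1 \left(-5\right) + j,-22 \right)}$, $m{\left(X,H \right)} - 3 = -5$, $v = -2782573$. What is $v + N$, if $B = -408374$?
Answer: $4320114365603$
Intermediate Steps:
$m{\left(X,H \right)} = -2$ ($m{\left(X,H \right)} = 3 - 5 = -2$)
$o{\left(j \right)} = -2$
$N = 4320117148176$ ($N = \left(-2 + \left(\left(757855 - 408374\right) + 680925\right)\right) \left(2112000 + 2080644\right) = \left(-2 + \left(349481 + 680925\right)\right) 4192644 = \left(-2 + 1030406\right) 4192644 = 1030404 \cdot 4192644 = 4320117148176$)
$v + N = -2782573 + 4320117148176 = 4320114365603$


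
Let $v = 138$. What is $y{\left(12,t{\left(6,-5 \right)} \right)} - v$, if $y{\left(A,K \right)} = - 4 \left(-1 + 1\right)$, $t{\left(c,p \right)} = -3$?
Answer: $-138$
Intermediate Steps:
$y{\left(A,K \right)} = 0$ ($y{\left(A,K \right)} = \left(-4\right) 0 = 0$)
$y{\left(12,t{\left(6,-5 \right)} \right)} - v = 0 - 138 = -138$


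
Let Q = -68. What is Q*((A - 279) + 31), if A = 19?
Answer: 15572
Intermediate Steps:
Q*((A - 279) + 31) = -68*((19 - 279) + 31) = -68*(-260 + 31) = -68*(-229) = 15572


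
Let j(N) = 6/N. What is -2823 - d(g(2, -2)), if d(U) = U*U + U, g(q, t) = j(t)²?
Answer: -2913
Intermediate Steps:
g(q, t) = 36/t² (g(q, t) = (6/t)² = 36/t²)
d(U) = U + U² (d(U) = U² + U = U + U²)
-2823 - d(g(2, -2)) = -2823 - 36/(-2)²*(1 + 36/(-2)²) = -2823 - 36*(¼)*(1 + 36*(¼)) = -2823 - 9*(1 + 9) = -2823 - 9*10 = -2823 - 1*90 = -2823 - 90 = -2913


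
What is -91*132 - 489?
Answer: -12501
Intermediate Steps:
-91*132 - 489 = -12012 - 489 = -12501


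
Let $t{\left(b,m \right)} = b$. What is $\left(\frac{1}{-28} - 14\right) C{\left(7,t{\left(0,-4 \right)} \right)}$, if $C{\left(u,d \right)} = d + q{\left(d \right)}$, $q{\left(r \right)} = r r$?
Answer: $0$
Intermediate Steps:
$q{\left(r \right)} = r^{2}$
$C{\left(u,d \right)} = d + d^{2}$
$\left(\frac{1}{-28} - 14\right) C{\left(7,t{\left(0,-4 \right)} \right)} = \left(\frac{1}{-28} - 14\right) 0 \left(1 + 0\right) = \left(- \frac{1}{28} - 14\right) 0 \cdot 1 = \left(- \frac{393}{28}\right) 0 = 0$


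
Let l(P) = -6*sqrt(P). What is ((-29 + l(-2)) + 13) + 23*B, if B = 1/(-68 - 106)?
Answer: -2807/174 - 6*I*sqrt(2) ≈ -16.132 - 8.4853*I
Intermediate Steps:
B = -1/174 (B = 1/(-174) = -1/174 ≈ -0.0057471)
((-29 + l(-2)) + 13) + 23*B = ((-29 - 6*I*sqrt(2)) + 13) + 23*(-1/174) = ((-29 - 6*I*sqrt(2)) + 13) - 23/174 = (-16 - 6*I*sqrt(2)) - 23/174 = -2807/174 - 6*I*sqrt(2)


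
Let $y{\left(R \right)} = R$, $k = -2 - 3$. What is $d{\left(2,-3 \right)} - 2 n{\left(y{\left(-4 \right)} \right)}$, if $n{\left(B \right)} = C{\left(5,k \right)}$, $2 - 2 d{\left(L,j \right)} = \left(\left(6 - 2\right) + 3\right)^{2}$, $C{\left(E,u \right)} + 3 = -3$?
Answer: $- \frac{23}{2} \approx -11.5$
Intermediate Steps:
$k = -5$
$C{\left(E,u \right)} = -6$ ($C{\left(E,u \right)} = -3 - 3 = -6$)
$d{\left(L,j \right)} = - \frac{47}{2}$ ($d{\left(L,j \right)} = 1 - \frac{\left(\left(6 - 2\right) + 3\right)^{2}}{2} = 1 - \frac{\left(4 + 3\right)^{2}}{2} = 1 - \frac{7^{2}}{2} = 1 - \frac{49}{2} = - \frac{47}{2}$)
$n{\left(B \right)} = -6$
$d{\left(2,-3 \right)} - 2 n{\left(y{\left(-4 \right)} \right)} = - \frac{47}{2} - -12 = - \frac{47}{2} + 12 = - \frac{23}{2}$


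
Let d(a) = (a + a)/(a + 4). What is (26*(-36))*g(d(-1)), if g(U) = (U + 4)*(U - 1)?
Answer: 5200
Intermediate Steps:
d(a) = 2*a/(4 + a) (d(a) = (2*a)/(4 + a) = 2*a/(4 + a))
g(U) = (-1 + U)*(4 + U) (g(U) = (4 + U)*(-1 + U) = (-1 + U)*(4 + U))
(26*(-36))*g(d(-1)) = (26*(-36))*(-4 + (2*(-1)/(4 - 1))² + 3*(2*(-1)/(4 - 1))) = -936*(-4 + (2*(-1)/3)² + 3*(2*(-1)/3)) = -936*(-4 + (2*(-1)*(⅓))² + 3*(2*(-1)*(⅓))) = -936*(-4 + (-⅔)² + 3*(-⅔)) = -936*(-4 + 4/9 - 2) = -936*(-50/9) = 5200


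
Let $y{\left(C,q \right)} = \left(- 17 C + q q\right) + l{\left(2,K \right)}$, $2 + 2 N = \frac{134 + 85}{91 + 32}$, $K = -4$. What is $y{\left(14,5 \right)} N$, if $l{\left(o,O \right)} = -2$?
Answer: $\frac{1935}{82} \approx 23.598$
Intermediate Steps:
$N = - \frac{9}{82}$ ($N = -1 + \frac{\left(134 + 85\right) \frac{1}{91 + 32}}{2} = -1 + \frac{219 \cdot \frac{1}{123}}{2} = -1 + \frac{1}{2} \cdot \frac{73}{41} = -1 + \frac{73}{82} = - \frac{9}{82} \approx -0.10976$)
$y{\left(C,q \right)} = -2 + q^{2} - 17 C$ ($y{\left(C,q \right)} = \left(- 17 C + q q\right) - 2 = \left(- 17 C + q^{2}\right) - 2 = \left(q^{2} - 17 C\right) - 2 = -2 + q^{2} - 17 C$)
$y{\left(14,5 \right)} N = \left(-2 + 5^{2} - 238\right) \left(- \frac{9}{82}\right) = \left(-2 + 25 - 238\right) \left(- \frac{9}{82}\right) = \left(-215\right) \left(- \frac{9}{82}\right) = \frac{1935}{82}$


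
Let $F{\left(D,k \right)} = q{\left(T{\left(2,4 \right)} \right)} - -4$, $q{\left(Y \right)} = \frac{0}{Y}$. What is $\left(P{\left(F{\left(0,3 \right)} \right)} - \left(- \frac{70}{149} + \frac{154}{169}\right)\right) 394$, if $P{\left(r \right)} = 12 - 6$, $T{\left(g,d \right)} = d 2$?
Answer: $\frac{55148180}{25181} \approx 2190.1$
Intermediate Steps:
$T{\left(g,d \right)} = 2 d$
$q{\left(Y \right)} = 0$
$F{\left(D,k \right)} = 4$ ($F{\left(D,k \right)} = 0 - -4 = 0 + 4 = 4$)
$P{\left(r \right)} = 6$ ($P{\left(r \right)} = 12 - 6 = 6$)
$\left(P{\left(F{\left(0,3 \right)} \right)} - \left(- \frac{70}{149} + \frac{154}{169}\right)\right) 394 = \left(6 - \left(- \frac{70}{149} + \frac{154}{169}\right)\right) 394 = \left(6 - \frac{11116}{25181}\right) 394 = \frac{139970}{25181} \cdot 394 = \frac{55148180}{25181}$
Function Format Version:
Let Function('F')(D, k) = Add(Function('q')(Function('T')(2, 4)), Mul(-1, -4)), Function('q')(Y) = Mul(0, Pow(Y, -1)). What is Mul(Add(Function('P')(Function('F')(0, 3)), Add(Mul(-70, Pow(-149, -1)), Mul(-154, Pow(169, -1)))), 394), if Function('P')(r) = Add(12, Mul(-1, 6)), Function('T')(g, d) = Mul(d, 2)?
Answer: Rational(55148180, 25181) ≈ 2190.1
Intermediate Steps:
Function('T')(g, d) = Mul(2, d)
Function('q')(Y) = 0
Function('F')(D, k) = 4 (Function('F')(D, k) = Add(0, Mul(-1, -4)) = Add(0, 4) = 4)
Function('P')(r) = 6 (Function('P')(r) = Add(12, -6) = 6)
Mul(Add(Function('P')(Function('F')(0, 3)), Add(Mul(-70, Pow(-149, -1)), Mul(-154, Pow(169, -1)))), 394) = Mul(Add(6, Add(Mul(-70, Pow(-149, -1)), Mul(-154, Pow(169, -1)))), 394) = Mul(Add(6, Add(Mul(-70, Rational(-1, 149)), Mul(-154, Rational(1, 169)))), 394) = Mul(Add(6, Add(Rational(70, 149), Rational(-154, 169))), 394) = Mul(Add(6, Rational(-11116, 25181)), 394) = Mul(Rational(139970, 25181), 394) = Rational(55148180, 25181)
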